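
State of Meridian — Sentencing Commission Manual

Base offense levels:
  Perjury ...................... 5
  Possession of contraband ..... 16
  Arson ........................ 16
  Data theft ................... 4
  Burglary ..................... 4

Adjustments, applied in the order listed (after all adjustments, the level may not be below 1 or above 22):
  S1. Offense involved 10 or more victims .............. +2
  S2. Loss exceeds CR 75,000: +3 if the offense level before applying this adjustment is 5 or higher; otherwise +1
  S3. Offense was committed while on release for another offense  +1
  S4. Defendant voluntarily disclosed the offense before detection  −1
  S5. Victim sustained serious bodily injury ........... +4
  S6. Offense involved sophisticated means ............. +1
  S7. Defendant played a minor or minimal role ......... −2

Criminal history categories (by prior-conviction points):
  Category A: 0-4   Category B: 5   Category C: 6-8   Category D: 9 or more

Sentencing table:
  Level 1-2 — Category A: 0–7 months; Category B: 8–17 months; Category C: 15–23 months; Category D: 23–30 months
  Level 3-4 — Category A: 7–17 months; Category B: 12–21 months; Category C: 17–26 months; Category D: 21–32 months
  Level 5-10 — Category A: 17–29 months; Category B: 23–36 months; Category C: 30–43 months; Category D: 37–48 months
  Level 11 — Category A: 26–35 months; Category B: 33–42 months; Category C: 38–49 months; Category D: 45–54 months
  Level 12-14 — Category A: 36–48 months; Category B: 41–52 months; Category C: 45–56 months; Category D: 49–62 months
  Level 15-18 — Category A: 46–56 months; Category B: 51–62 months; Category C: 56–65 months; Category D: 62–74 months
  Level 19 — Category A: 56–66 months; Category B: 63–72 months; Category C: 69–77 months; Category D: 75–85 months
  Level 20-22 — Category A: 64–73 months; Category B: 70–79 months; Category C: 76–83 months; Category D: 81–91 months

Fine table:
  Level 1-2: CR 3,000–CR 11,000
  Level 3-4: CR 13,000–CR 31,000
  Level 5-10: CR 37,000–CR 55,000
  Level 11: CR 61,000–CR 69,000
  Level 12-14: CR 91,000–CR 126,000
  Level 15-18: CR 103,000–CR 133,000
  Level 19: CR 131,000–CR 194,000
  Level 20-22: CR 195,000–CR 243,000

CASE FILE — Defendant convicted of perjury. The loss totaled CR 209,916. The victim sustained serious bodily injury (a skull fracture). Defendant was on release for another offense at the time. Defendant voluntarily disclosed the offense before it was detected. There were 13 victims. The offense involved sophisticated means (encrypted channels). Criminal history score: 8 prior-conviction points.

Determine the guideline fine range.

Base offense level for perjury: 5.
S1 applies: 5 + 2 = 7.
S2 applies (level before this adjustment is 7 ≥ 5, so +3): 7 + 3 = 10.
S3 applies: 10 + 1 = 11.
S4 applies: 11 − 1 = 10.
S5 applies: 10 + 4 = 14.
S6 applies: 14 + 1 = 15.
Final offense level: 15.
Level 15 falls in the 15-18 band.
Fine table: Level 15-18 → CR 103,000–CR 133,000.

CR 103,000–CR 133,000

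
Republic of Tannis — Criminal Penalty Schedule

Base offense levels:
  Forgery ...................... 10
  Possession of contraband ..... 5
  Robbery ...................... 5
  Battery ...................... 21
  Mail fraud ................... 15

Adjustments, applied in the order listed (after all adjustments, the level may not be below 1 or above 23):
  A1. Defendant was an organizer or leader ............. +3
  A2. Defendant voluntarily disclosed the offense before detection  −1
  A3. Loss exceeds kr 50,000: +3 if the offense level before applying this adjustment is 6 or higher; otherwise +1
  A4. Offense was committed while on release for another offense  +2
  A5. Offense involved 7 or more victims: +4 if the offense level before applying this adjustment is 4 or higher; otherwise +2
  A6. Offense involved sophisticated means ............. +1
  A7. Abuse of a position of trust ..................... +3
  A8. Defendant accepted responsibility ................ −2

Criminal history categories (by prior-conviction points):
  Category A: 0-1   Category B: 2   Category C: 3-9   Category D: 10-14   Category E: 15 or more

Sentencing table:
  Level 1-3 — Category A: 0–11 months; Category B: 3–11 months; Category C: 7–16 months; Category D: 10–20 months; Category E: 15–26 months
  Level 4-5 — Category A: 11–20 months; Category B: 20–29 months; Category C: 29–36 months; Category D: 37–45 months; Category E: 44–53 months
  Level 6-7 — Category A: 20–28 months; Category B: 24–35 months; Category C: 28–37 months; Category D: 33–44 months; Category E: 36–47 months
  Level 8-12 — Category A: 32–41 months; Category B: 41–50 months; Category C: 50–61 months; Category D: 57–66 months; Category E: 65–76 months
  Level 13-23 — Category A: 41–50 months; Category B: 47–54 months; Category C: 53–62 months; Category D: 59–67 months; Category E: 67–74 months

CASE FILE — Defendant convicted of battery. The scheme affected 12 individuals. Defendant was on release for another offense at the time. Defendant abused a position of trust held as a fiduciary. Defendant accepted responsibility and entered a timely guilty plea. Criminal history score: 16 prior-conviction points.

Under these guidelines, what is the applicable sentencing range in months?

67-74 months

Base offense level for battery: 21.
A4 applies: 21 + 2 = 23.
A5 applies (level before this adjustment is 23 ≥ 4, so +4): 23 + 4 = 27.
A6 does not apply.
A7 applies: 27 + 3 = 30.
A8 applies: 30 − 2 = 28.
Level 28 exceeds the maximum of 23; capped at 23.
Final offense level: 23.
Criminal history: 16 prior points → Category E (15+).
Level 23 falls in the 13-23 band.
Grid: Level 13-23 × Category E = 67-74 months.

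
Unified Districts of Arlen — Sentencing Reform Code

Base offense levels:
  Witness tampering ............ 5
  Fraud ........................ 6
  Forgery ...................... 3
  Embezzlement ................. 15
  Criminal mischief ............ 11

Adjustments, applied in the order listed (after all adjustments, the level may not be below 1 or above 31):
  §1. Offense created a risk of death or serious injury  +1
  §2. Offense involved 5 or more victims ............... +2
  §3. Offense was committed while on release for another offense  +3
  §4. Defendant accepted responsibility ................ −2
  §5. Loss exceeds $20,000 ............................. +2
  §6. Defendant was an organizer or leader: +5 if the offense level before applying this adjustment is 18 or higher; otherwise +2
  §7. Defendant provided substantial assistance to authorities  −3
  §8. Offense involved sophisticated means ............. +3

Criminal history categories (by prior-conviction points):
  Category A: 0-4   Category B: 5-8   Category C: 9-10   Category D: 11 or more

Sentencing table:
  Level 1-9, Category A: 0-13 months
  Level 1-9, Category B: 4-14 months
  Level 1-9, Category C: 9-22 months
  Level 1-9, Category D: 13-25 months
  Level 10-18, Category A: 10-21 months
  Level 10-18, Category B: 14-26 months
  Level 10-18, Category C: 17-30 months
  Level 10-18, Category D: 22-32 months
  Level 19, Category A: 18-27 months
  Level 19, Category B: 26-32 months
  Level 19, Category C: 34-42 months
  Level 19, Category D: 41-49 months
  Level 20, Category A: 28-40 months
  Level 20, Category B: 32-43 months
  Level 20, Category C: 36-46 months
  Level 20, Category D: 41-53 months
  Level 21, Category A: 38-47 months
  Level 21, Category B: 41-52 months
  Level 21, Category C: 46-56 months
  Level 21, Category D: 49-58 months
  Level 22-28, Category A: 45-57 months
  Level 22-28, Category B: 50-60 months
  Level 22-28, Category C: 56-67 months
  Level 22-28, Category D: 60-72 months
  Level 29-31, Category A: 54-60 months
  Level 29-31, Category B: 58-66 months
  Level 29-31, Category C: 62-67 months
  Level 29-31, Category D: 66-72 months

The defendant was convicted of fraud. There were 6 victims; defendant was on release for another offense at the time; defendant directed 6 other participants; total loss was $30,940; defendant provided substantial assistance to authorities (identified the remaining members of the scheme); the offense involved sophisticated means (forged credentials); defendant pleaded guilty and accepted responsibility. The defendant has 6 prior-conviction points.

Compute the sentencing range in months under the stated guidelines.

14-26 months

Base offense level for fraud: 6.
§1 does not apply.
§2 applies: 6 + 2 = 8.
§3 applies: 8 + 3 = 11.
§4 applies: 11 − 2 = 9.
§5 applies: 9 + 2 = 11.
§6 applies (level before this adjustment is 11 < 18, so +2): 11 + 2 = 13.
§7 applies: 13 − 3 = 10.
§8 applies: 10 + 3 = 13.
Final offense level: 13.
Criminal history: 6 prior points → Category B (5-8).
Level 13 falls in the 10-18 band.
Grid: Level 10-18 × Category B = 14-26 months.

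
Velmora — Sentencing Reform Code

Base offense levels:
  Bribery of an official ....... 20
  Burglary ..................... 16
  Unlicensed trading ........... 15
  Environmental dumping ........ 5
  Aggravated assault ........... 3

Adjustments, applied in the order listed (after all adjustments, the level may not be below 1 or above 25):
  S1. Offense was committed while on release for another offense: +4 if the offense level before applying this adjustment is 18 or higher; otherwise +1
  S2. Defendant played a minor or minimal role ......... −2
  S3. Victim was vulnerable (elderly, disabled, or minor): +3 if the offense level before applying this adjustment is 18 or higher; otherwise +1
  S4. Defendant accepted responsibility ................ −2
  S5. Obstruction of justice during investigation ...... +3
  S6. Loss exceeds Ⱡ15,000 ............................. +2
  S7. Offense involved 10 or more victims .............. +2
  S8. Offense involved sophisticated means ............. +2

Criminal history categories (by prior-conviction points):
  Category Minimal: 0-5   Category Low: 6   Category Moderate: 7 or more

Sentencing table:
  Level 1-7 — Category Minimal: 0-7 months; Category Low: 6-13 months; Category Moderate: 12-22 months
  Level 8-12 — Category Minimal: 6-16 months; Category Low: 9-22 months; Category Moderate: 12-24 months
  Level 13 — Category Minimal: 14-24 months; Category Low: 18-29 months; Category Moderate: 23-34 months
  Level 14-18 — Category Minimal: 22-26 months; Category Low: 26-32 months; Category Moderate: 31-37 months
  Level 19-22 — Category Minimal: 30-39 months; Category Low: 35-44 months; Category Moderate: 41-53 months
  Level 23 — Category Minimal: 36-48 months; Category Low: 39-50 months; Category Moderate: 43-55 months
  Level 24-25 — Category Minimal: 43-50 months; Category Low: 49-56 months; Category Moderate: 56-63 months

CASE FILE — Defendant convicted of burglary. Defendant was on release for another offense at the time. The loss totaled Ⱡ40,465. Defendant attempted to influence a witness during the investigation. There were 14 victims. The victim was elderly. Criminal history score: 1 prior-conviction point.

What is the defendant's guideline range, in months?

Base offense level for burglary: 16.
S1 applies (level before this adjustment is 16 < 18, so +1): 16 + 1 = 17.
S3 applies (level before this adjustment is 17 < 18, so +1): 17 + 1 = 18.
S5 applies: 18 + 3 = 21.
S6 applies: 21 + 2 = 23.
S7 applies: 23 + 2 = 25.
Final offense level: 25.
Criminal history: 1 prior point → Category Minimal (0-5).
Level 25 falls in the 24-25 band.
Grid: Level 24-25 × Category Minimal = 43-50 months.

43-50 months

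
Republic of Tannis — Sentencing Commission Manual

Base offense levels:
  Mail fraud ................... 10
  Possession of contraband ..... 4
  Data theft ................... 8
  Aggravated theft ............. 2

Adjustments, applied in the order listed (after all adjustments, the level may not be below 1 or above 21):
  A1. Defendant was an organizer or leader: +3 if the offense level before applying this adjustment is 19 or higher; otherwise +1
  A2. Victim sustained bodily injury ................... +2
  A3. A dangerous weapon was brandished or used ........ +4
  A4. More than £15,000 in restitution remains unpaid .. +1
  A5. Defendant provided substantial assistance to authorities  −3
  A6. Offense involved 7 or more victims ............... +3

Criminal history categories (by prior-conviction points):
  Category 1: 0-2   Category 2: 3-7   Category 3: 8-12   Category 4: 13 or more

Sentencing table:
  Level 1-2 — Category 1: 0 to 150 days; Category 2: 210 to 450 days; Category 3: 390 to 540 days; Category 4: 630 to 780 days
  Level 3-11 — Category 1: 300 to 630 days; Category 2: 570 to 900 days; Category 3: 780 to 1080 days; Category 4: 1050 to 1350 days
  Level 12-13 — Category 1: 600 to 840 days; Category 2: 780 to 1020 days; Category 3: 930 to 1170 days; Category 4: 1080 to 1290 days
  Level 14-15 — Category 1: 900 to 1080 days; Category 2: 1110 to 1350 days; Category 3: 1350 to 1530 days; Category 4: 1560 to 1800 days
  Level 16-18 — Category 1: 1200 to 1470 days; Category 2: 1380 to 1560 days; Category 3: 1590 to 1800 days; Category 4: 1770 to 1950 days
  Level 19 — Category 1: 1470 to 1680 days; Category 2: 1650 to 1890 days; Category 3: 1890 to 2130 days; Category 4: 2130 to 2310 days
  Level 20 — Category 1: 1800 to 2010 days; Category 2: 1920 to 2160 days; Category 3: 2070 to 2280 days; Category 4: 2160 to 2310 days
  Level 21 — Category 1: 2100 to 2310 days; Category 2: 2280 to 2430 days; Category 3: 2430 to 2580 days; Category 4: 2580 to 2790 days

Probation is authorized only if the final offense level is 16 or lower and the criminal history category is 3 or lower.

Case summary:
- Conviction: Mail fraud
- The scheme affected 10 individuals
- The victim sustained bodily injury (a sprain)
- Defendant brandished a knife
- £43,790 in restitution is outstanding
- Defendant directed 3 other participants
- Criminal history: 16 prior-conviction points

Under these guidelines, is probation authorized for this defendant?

No

Base offense level for mail fraud: 10.
A1 applies (level before this adjustment is 10 < 19, so +1): 10 + 1 = 11.
A2 applies: 11 + 2 = 13.
A3 applies: 13 + 4 = 17.
A4 applies: 17 + 1 = 18.
A5 does not apply.
A6 applies: 18 + 3 = 21.
Final offense level: 21.
Criminal history: 16 prior points → Category 4 (13+).
Level 21 falls in the 21 band.
Grid: Level 21 × Category 4 = 2580-2790 days.
Probation check: level 21 > 16 and category 4 > 3 → not eligible.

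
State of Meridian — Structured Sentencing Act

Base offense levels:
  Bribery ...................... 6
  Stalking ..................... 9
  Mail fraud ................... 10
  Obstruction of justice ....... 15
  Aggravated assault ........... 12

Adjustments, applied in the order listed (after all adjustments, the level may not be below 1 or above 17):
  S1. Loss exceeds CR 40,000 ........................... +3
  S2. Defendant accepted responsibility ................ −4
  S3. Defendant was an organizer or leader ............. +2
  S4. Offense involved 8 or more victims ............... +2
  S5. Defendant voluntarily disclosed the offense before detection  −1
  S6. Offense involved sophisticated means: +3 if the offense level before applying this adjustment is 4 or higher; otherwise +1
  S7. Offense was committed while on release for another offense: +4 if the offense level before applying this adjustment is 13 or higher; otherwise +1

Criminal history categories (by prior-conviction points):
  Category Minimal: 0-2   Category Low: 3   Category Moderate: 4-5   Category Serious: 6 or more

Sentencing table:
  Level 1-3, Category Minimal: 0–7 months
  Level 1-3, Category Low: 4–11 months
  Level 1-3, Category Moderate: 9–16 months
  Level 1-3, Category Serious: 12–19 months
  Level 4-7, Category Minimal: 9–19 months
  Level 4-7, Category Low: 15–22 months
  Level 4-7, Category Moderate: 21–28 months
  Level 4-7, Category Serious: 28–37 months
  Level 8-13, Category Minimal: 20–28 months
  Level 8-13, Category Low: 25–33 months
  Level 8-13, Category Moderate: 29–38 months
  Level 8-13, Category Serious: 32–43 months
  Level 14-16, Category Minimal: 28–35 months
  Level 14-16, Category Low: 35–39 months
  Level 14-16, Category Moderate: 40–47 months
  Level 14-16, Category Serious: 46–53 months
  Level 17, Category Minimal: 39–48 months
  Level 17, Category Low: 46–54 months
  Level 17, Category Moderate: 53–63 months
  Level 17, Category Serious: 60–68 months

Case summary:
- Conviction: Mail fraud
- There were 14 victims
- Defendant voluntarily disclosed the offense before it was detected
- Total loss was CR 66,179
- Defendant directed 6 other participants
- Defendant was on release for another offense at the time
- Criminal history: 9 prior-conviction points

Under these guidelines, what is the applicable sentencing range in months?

60-68 months

Base offense level for mail fraud: 10.
S1 applies: 10 + 3 = 13.
S3 applies: 13 + 2 = 15.
S4 applies: 15 + 2 = 17.
S5 applies: 17 − 1 = 16.
S6 does not apply.
S7 applies (level before this adjustment is 16 ≥ 13, so +4): 16 + 4 = 20.
Level 20 exceeds the maximum of 17; capped at 17.
Final offense level: 17.
Criminal history: 9 prior points → Category Serious (6+).
Level 17 falls in the 17 band.
Grid: Level 17 × Category Serious = 60-68 months.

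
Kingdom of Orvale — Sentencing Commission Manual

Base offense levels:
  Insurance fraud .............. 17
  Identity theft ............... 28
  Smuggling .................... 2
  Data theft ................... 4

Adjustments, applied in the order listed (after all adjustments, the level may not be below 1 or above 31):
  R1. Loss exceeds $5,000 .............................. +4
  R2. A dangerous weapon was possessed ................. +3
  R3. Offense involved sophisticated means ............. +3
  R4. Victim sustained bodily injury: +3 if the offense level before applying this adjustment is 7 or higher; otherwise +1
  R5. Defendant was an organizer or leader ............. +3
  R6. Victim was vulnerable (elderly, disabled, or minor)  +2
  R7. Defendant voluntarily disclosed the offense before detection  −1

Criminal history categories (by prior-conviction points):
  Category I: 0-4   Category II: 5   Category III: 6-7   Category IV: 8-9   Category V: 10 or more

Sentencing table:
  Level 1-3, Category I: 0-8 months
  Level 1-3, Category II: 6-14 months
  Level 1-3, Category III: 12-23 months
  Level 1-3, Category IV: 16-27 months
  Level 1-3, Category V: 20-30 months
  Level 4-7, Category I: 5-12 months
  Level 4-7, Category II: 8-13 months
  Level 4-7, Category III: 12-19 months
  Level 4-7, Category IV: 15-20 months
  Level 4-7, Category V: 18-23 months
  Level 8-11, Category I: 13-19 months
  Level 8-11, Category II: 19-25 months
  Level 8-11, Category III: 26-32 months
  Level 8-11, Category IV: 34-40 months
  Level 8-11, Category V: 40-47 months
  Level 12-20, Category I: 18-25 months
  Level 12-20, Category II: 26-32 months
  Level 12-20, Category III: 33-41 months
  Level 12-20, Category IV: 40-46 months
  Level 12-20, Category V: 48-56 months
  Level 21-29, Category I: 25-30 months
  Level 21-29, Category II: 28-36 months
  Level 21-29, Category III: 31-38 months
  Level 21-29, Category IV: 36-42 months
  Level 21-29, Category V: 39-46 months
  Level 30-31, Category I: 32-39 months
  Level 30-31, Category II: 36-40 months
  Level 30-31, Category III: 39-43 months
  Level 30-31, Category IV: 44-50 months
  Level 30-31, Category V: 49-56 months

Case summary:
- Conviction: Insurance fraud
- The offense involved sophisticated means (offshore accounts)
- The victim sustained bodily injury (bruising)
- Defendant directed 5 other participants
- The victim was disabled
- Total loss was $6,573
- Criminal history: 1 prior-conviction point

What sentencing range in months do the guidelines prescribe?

32-39 months

Base offense level for insurance fraud: 17.
R1 applies: 17 + 4 = 21.
R2 does not apply.
R3 applies: 21 + 3 = 24.
R4 applies (level before this adjustment is 24 ≥ 7, so +3): 24 + 3 = 27.
R5 applies: 27 + 3 = 30.
R6 applies: 30 + 2 = 32.
R7 does not apply.
Level 32 exceeds the maximum of 31; capped at 31.
Final offense level: 31.
Criminal history: 1 prior point → Category I (0-4).
Level 31 falls in the 30-31 band.
Grid: Level 30-31 × Category I = 32-39 months.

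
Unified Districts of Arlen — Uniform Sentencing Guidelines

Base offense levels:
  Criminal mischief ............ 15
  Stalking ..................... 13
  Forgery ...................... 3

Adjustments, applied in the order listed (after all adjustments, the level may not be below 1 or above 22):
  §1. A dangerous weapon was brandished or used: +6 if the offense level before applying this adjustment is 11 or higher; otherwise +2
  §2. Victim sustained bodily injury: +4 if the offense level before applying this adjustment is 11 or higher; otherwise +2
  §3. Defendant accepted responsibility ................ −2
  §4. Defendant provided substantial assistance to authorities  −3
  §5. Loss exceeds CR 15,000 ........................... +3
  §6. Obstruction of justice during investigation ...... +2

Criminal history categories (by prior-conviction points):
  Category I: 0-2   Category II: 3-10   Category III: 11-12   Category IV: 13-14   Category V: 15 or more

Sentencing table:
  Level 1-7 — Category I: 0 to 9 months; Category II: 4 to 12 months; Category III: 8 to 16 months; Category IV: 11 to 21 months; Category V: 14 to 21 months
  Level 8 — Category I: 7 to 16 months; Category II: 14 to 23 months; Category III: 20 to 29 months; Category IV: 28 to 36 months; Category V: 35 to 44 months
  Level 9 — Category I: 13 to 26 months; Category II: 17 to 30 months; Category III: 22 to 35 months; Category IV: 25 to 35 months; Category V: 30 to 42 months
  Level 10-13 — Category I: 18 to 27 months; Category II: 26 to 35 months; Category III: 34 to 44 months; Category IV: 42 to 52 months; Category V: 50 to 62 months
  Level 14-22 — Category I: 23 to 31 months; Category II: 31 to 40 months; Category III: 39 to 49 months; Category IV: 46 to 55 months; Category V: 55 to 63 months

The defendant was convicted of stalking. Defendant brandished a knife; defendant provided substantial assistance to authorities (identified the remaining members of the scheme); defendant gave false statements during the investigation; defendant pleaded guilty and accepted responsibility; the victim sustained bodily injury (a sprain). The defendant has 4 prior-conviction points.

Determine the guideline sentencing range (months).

Base offense level for stalking: 13.
§1 applies (level before this adjustment is 13 ≥ 11, so +6): 13 + 6 = 19.
§2 applies (level before this adjustment is 19 ≥ 11, so +4): 19 + 4 = 23.
§3 applies: 23 − 2 = 21.
§4 applies: 21 − 3 = 18.
§5 does not apply.
§6 applies: 18 + 2 = 20.
Final offense level: 20.
Criminal history: 4 prior points → Category II (3-10).
Level 20 falls in the 14-22 band.
Grid: Level 14-22 × Category II = 31-40 months.

31-40 months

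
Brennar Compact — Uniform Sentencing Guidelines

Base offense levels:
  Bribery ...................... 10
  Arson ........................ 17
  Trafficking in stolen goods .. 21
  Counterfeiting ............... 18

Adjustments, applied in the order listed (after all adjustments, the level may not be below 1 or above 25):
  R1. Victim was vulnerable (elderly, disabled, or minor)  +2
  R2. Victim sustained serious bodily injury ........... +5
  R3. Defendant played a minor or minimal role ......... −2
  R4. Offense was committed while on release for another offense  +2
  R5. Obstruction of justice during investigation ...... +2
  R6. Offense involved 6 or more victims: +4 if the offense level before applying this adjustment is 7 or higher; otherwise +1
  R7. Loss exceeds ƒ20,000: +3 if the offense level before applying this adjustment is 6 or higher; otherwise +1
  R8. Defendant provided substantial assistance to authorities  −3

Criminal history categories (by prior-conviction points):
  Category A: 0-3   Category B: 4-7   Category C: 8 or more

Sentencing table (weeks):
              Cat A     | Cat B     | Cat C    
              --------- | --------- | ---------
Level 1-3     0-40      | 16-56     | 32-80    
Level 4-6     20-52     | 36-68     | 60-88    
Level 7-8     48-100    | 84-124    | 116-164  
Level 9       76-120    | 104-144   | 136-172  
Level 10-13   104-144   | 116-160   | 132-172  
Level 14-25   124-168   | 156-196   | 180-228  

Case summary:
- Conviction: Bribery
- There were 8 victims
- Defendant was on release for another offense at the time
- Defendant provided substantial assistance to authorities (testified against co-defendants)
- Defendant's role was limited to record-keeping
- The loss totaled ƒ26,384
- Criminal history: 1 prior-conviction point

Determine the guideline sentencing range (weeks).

124-168 weeks

Base offense level for bribery: 10.
R2 does not apply.
R3 applies: 10 − 2 = 8.
R4 applies: 8 + 2 = 10.
R5 does not apply.
R6 applies (level before this adjustment is 10 ≥ 7, so +4): 10 + 4 = 14.
R7 applies (level before this adjustment is 14 ≥ 6, so +3): 14 + 3 = 17.
R8 applies: 17 − 3 = 14.
Final offense level: 14.
Criminal history: 1 prior point → Category A (0-3).
Level 14 falls in the 14-25 band.
Grid: Level 14-25 × Category A = 124-168 weeks.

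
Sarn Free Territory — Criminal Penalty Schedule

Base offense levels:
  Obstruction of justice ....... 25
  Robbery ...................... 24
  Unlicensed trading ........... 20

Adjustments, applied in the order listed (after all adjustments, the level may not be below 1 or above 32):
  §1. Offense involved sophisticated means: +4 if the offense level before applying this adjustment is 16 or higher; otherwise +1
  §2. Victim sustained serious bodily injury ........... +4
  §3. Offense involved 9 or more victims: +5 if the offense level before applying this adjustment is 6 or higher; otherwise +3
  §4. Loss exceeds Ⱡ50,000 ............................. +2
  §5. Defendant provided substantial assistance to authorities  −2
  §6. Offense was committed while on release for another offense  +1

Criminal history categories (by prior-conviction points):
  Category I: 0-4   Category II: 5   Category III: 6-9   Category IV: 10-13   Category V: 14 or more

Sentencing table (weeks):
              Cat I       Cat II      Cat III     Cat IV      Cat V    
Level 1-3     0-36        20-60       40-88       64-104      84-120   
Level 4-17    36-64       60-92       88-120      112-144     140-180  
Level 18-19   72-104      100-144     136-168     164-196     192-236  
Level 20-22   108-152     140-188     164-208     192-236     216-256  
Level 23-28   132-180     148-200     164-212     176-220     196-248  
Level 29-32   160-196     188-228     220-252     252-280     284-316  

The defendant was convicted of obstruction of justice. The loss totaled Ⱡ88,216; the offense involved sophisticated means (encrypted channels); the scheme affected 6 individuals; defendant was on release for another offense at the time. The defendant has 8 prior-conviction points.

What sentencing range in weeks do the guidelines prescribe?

Base offense level for obstruction of justice: 25.
§1 applies (level before this adjustment is 25 ≥ 16, so +4): 25 + 4 = 29.
§2 does not apply.
§3 does not apply.
§4 applies: 29 + 2 = 31.
§6 applies: 31 + 1 = 32.
Final offense level: 32.
Criminal history: 8 prior points → Category III (6-9).
Level 32 falls in the 29-32 band.
Grid: Level 29-32 × Category III = 220-252 weeks.

220-252 weeks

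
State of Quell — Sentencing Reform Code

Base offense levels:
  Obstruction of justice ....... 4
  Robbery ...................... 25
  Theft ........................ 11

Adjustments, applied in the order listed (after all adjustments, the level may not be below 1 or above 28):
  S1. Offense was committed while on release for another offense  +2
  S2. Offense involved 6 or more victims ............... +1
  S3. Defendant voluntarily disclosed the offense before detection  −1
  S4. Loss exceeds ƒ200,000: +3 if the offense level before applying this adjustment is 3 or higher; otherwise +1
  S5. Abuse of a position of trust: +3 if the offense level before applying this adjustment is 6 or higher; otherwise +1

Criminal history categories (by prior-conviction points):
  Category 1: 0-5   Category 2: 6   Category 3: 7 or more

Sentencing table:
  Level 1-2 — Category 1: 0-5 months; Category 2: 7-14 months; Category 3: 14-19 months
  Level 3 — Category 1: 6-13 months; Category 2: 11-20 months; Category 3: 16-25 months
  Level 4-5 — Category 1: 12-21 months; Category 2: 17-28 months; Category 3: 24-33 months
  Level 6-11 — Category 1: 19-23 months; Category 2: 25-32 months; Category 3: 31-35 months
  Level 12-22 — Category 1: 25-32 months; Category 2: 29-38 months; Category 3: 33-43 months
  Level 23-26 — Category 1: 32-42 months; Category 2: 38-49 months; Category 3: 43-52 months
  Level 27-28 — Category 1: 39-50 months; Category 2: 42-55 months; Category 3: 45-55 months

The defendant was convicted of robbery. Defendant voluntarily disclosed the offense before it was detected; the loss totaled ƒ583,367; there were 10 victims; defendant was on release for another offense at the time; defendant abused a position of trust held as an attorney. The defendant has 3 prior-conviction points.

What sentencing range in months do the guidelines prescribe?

39-50 months

Base offense level for robbery: 25.
S1 applies: 25 + 2 = 27.
S2 applies: 27 + 1 = 28.
S3 applies: 28 − 1 = 27.
S4 applies (level before this adjustment is 27 ≥ 3, so +3): 27 + 3 = 30.
S5 applies (level before this adjustment is 30 ≥ 6, so +3): 30 + 3 = 33.
Level 33 exceeds the maximum of 28; capped at 28.
Final offense level: 28.
Criminal history: 3 prior points → Category 1 (0-5).
Level 28 falls in the 27-28 band.
Grid: Level 27-28 × Category 1 = 39-50 months.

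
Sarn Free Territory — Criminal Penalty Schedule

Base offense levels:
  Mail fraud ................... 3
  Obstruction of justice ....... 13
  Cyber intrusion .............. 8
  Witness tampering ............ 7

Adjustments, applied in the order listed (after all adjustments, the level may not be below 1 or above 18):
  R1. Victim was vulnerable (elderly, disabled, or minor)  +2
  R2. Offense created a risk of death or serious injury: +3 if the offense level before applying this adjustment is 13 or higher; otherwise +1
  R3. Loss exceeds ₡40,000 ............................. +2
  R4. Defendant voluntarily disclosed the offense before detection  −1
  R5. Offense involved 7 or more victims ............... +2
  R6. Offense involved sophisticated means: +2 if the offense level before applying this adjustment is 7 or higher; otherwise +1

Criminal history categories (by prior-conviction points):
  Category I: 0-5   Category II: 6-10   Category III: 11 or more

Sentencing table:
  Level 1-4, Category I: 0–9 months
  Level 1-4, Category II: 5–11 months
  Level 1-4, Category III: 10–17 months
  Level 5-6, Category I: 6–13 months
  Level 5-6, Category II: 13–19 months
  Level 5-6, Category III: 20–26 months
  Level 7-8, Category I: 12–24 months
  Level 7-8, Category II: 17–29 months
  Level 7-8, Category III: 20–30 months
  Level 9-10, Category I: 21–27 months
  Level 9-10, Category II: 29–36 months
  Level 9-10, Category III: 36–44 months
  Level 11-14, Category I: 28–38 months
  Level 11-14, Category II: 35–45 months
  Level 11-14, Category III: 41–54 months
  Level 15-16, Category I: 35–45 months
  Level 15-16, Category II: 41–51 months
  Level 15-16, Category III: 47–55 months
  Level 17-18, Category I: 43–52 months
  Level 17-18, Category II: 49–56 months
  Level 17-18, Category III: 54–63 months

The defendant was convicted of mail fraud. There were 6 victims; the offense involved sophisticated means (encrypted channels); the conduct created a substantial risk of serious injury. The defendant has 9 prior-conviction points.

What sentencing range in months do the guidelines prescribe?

Base offense level for mail fraud: 3.
R1 does not apply.
R2 applies (level before this adjustment is 3 < 13, so +1): 3 + 1 = 4.
R3 does not apply.
R5 does not apply.
R6 applies (level before this adjustment is 4 < 7, so +1): 4 + 1 = 5.
Final offense level: 5.
Criminal history: 9 prior points → Category II (6-10).
Level 5 falls in the 5-6 band.
Grid: Level 5-6 × Category II = 13-19 months.

13-19 months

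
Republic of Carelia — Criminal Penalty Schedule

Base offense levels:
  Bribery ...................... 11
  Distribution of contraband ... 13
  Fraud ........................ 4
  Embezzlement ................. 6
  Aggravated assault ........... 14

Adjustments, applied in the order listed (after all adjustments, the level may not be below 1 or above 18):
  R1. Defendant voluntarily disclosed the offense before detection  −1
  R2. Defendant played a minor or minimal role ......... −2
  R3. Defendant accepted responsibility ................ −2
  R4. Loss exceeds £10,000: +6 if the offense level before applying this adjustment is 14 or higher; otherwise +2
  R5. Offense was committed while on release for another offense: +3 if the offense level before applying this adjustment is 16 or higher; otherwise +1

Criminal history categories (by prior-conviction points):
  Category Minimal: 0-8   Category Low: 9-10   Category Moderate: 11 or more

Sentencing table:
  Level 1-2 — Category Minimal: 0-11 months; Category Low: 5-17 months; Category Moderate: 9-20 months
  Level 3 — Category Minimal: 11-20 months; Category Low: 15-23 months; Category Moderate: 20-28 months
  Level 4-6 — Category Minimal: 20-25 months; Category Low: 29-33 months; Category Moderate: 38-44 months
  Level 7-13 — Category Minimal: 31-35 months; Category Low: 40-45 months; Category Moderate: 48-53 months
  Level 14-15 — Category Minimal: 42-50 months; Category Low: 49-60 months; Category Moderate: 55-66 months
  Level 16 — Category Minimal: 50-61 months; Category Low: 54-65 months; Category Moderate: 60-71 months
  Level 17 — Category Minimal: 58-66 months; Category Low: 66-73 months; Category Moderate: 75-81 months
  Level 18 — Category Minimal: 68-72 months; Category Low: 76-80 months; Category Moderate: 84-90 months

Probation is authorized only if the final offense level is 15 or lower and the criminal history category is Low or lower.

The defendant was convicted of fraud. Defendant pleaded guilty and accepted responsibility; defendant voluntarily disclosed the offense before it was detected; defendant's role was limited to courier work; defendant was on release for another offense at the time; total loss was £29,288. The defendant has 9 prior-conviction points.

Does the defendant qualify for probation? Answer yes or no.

Base offense level for fraud: 4.
R1 applies: 4 − 1 = 3.
R2 applies: 3 − 2 = 1.
R3 applies: 1 − 2 = -1.
R4 applies (level before this adjustment is -1 < 14, so +2): -1 + 2 = 1.
R5 applies (level before this adjustment is 1 < 16, so +1): 1 + 1 = 2.
Final offense level: 2.
Criminal history: 9 prior points → Category Low (9-10).
Level 2 falls in the 1-2 band.
Grid: Level 1-2 × Category Low = 5-17 months.
Probation check: level 2 ≤ 15 and category Low ≤ Low → eligible.

Yes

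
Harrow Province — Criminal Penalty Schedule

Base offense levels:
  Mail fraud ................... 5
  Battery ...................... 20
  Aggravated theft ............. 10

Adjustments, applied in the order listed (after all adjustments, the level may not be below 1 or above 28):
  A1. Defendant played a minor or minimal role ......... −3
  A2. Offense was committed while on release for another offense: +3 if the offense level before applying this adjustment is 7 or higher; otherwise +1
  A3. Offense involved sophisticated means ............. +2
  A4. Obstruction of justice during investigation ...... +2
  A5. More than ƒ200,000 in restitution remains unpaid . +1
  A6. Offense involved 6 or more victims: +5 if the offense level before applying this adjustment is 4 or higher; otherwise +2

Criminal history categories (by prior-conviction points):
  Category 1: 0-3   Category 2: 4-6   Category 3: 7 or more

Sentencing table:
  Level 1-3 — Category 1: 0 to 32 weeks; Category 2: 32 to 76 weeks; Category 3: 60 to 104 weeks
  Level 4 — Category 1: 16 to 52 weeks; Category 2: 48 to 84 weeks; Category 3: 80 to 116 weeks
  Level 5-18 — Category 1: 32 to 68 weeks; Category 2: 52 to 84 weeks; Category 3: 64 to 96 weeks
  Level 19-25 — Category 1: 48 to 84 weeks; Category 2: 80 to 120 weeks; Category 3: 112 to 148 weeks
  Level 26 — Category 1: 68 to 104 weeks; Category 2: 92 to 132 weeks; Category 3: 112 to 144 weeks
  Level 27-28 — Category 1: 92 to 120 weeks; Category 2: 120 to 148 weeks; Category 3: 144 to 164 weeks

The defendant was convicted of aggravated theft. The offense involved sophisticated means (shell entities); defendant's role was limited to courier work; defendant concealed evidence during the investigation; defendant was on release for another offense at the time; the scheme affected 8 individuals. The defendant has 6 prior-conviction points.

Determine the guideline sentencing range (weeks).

80-120 weeks

Base offense level for aggravated theft: 10.
A1 applies: 10 − 3 = 7.
A2 applies (level before this adjustment is 7 ≥ 7, so +3): 7 + 3 = 10.
A3 applies: 10 + 2 = 12.
A4 applies: 12 + 2 = 14.
A5 does not apply.
A6 applies (level before this adjustment is 14 ≥ 4, so +5): 14 + 5 = 19.
Final offense level: 19.
Criminal history: 6 prior points → Category 2 (4-6).
Level 19 falls in the 19-25 band.
Grid: Level 19-25 × Category 2 = 80-120 weeks.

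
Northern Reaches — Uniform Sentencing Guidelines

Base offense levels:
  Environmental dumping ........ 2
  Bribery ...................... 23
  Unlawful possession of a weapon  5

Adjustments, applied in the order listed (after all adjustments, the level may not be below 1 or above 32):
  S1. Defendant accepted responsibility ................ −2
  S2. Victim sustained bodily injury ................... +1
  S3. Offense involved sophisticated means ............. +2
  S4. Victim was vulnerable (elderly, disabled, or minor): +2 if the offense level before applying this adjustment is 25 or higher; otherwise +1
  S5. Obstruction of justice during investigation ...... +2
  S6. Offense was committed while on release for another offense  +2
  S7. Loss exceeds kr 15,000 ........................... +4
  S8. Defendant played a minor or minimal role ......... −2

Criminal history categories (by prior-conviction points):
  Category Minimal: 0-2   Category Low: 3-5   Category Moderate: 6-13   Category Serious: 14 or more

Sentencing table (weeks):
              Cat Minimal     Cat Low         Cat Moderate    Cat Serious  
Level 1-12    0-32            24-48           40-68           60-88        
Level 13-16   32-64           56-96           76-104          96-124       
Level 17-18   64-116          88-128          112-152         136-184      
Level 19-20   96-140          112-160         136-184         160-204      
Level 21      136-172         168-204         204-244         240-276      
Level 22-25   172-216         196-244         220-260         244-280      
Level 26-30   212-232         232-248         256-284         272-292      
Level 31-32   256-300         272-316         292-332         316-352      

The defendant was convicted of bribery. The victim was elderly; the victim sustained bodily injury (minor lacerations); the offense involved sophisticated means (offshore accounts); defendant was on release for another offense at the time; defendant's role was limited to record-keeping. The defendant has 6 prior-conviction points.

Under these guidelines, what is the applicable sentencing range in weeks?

256-284 weeks

Base offense level for bribery: 23.
S1 does not apply.
S2 applies: 23 + 1 = 24.
S3 applies: 24 + 2 = 26.
S4 applies (level before this adjustment is 26 ≥ 25, so +2): 26 + 2 = 28.
S5 does not apply.
S6 applies: 28 + 2 = 30.
S8 applies: 30 − 2 = 28.
Final offense level: 28.
Criminal history: 6 prior points → Category Moderate (6-13).
Level 28 falls in the 26-30 band.
Grid: Level 26-30 × Category Moderate = 256-284 weeks.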